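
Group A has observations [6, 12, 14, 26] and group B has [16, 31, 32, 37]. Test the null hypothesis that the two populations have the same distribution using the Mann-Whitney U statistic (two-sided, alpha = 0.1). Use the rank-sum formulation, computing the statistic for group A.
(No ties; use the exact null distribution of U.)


Step 1: Combine and sort all 8 observations; assign midranks.
sorted (value, group): (6,X), (12,X), (14,X), (16,Y), (26,X), (31,Y), (32,Y), (37,Y)
ranks: 6->1, 12->2, 14->3, 16->4, 26->5, 31->6, 32->7, 37->8
Step 2: Rank sum for X: R1 = 1 + 2 + 3 + 5 = 11.
Step 3: U_X = R1 - n1(n1+1)/2 = 11 - 4*5/2 = 11 - 10 = 1.
       U_Y = n1*n2 - U_X = 16 - 1 = 15.
Step 4: No ties, so the exact null distribution of U (based on enumerating the C(8,4) = 70 equally likely rank assignments) gives the two-sided p-value.
Step 5: p-value = 0.057143; compare to alpha = 0.1. reject H0.

U_X = 1, p = 0.057143, reject H0 at alpha = 0.1.


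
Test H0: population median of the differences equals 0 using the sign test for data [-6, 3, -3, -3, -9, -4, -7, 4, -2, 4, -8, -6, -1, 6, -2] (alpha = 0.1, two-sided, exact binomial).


Step 1: Discard zero differences. Original n = 15; n_eff = number of nonzero differences = 15.
Nonzero differences (with sign): -6, +3, -3, -3, -9, -4, -7, +4, -2, +4, -8, -6, -1, +6, -2
Step 2: Count signs: positive = 4, negative = 11.
Step 3: Under H0: P(positive) = 0.5, so the number of positives S ~ Bin(15, 0.5).
Step 4: Two-sided exact p-value = sum of Bin(15,0.5) probabilities at or below the observed probability = 0.118469.
Step 5: alpha = 0.1. fail to reject H0.

n_eff = 15, pos = 4, neg = 11, p = 0.118469, fail to reject H0.


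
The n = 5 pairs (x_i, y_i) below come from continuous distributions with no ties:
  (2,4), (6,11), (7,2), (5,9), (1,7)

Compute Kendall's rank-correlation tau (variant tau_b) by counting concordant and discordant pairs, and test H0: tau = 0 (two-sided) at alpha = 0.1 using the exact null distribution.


Step 1: Enumerate the 10 unordered pairs (i,j) with i<j and classify each by sign(x_j-x_i) * sign(y_j-y_i).
  (1,2):dx=+4,dy=+7->C; (1,3):dx=+5,dy=-2->D; (1,4):dx=+3,dy=+5->C; (1,5):dx=-1,dy=+3->D
  (2,3):dx=+1,dy=-9->D; (2,4):dx=-1,dy=-2->C; (2,5):dx=-5,dy=-4->C; (3,4):dx=-2,dy=+7->D
  (3,5):dx=-6,dy=+5->D; (4,5):dx=-4,dy=-2->C
Step 2: C = 5, D = 5, total pairs = 10.
Step 3: tau = (C - D)/(n(n-1)/2) = (5 - 5)/10 = 0.000000.
Step 4: Exact two-sided p-value (enumerate n! = 120 permutations of y under H0): p = 1.000000.
Step 5: alpha = 0.1. fail to reject H0.

tau_b = 0.0000 (C=5, D=5), p = 1.000000, fail to reject H0.


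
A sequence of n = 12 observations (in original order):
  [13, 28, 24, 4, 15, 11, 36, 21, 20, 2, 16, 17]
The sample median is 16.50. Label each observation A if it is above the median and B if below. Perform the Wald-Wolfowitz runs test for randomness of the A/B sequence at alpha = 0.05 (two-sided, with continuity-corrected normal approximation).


Step 1: Compute median = 16.50; label A = above, B = below.
Labels in order: BAABBBAAABBA  (n_A = 6, n_B = 6)
Step 2: Count runs R = 6.
Step 3: Under H0 (random ordering), E[R] = 2*n_A*n_B/(n_A+n_B) + 1 = 2*6*6/12 + 1 = 7.0000.
        Var[R] = 2*n_A*n_B*(2*n_A*n_B - n_A - n_B) / ((n_A+n_B)^2 * (n_A+n_B-1)) = 4320/1584 = 2.7273.
        SD[R] = 1.6514.
Step 4: Continuity-corrected z = (R + 0.5 - E[R]) / SD[R] = (6 + 0.5 - 7.0000) / 1.6514 = -0.3028.
Step 5: Two-sided p-value via normal approximation = 2*(1 - Phi(|z|)) = 0.762069.
Step 6: alpha = 0.05. fail to reject H0.

R = 6, z = -0.3028, p = 0.762069, fail to reject H0.


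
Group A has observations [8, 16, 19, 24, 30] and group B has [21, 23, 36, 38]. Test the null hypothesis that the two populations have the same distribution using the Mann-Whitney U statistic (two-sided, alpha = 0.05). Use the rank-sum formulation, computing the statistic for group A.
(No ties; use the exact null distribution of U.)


Step 1: Combine and sort all 9 observations; assign midranks.
sorted (value, group): (8,X), (16,X), (19,X), (21,Y), (23,Y), (24,X), (30,X), (36,Y), (38,Y)
ranks: 8->1, 16->2, 19->3, 21->4, 23->5, 24->6, 30->7, 36->8, 38->9
Step 2: Rank sum for X: R1 = 1 + 2 + 3 + 6 + 7 = 19.
Step 3: U_X = R1 - n1(n1+1)/2 = 19 - 5*6/2 = 19 - 15 = 4.
       U_Y = n1*n2 - U_X = 20 - 4 = 16.
Step 4: No ties, so the exact null distribution of U (based on enumerating the C(9,5) = 126 equally likely rank assignments) gives the two-sided p-value.
Step 5: p-value = 0.190476; compare to alpha = 0.05. fail to reject H0.

U_X = 4, p = 0.190476, fail to reject H0 at alpha = 0.05.


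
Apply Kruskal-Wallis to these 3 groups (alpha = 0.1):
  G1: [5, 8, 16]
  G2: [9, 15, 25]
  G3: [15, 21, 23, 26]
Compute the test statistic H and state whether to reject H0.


Step 1: Combine all N = 10 observations and assign midranks.
sorted (value, group, rank): (5,G1,1), (8,G1,2), (9,G2,3), (15,G2,4.5), (15,G3,4.5), (16,G1,6), (21,G3,7), (23,G3,8), (25,G2,9), (26,G3,10)
Step 2: Sum ranks within each group.
R_1 = 9 (n_1 = 3)
R_2 = 16.5 (n_2 = 3)
R_3 = 29.5 (n_3 = 4)
Step 3: H = 12/(N(N+1)) * sum(R_i^2/n_i) - 3(N+1)
     = 12/(10*11) * (9^2/3 + 16.5^2/3 + 29.5^2/4) - 3*11
     = 0.109091 * 335.312 - 33
     = 3.579545.
Step 4: Ties present; correction factor C = 1 - 6/(10^3 - 10) = 0.993939. Corrected H = 3.579545 / 0.993939 = 3.601372.
Step 5: Under H0, H ~ chi^2(2); p-value = 0.165186.
Step 6: alpha = 0.1. fail to reject H0.

H = 3.6014, df = 2, p = 0.165186, fail to reject H0.


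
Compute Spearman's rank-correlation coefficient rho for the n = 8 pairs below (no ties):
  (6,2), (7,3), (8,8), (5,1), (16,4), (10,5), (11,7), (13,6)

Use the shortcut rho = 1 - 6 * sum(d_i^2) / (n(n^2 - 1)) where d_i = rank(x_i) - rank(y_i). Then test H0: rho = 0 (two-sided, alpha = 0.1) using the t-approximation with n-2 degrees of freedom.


Step 1: Rank x and y separately (midranks; no ties here).
rank(x): 6->2, 7->3, 8->4, 5->1, 16->8, 10->5, 11->6, 13->7
rank(y): 2->2, 3->3, 8->8, 1->1, 4->4, 5->5, 7->7, 6->6
Step 2: d_i = R_x(i) - R_y(i); compute d_i^2.
  (2-2)^2=0, (3-3)^2=0, (4-8)^2=16, (1-1)^2=0, (8-4)^2=16, (5-5)^2=0, (6-7)^2=1, (7-6)^2=1
sum(d^2) = 34.
Step 3: rho = 1 - 6*34 / (8*(8^2 - 1)) = 1 - 204/504 = 0.595238.
Step 4: Under H0, t = rho * sqrt((n-2)/(1-rho^2)) = 1.8145 ~ t(6).
Step 5: Two-sided p-value from the t-distribution with 6 df = 0.119530.
Step 6: alpha = 0.1. fail to reject H0.

rho = 0.5952, p = 0.119530, fail to reject H0 at alpha = 0.1.


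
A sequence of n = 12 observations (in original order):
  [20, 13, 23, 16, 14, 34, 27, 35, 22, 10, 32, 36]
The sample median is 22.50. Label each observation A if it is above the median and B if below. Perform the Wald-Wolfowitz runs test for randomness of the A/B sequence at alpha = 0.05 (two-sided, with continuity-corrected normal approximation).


Step 1: Compute median = 22.50; label A = above, B = below.
Labels in order: BBABBAAABBAA  (n_A = 6, n_B = 6)
Step 2: Count runs R = 6.
Step 3: Under H0 (random ordering), E[R] = 2*n_A*n_B/(n_A+n_B) + 1 = 2*6*6/12 + 1 = 7.0000.
        Var[R] = 2*n_A*n_B*(2*n_A*n_B - n_A - n_B) / ((n_A+n_B)^2 * (n_A+n_B-1)) = 4320/1584 = 2.7273.
        SD[R] = 1.6514.
Step 4: Continuity-corrected z = (R + 0.5 - E[R]) / SD[R] = (6 + 0.5 - 7.0000) / 1.6514 = -0.3028.
Step 5: Two-sided p-value via normal approximation = 2*(1 - Phi(|z|)) = 0.762069.
Step 6: alpha = 0.05. fail to reject H0.

R = 6, z = -0.3028, p = 0.762069, fail to reject H0.


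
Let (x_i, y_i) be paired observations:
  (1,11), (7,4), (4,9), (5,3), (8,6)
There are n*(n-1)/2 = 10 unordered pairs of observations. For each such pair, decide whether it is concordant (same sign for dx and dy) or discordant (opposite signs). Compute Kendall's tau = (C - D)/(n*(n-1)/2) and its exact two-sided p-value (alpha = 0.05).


Step 1: Enumerate the 10 unordered pairs (i,j) with i<j and classify each by sign(x_j-x_i) * sign(y_j-y_i).
  (1,2):dx=+6,dy=-7->D; (1,3):dx=+3,dy=-2->D; (1,4):dx=+4,dy=-8->D; (1,5):dx=+7,dy=-5->D
  (2,3):dx=-3,dy=+5->D; (2,4):dx=-2,dy=-1->C; (2,5):dx=+1,dy=+2->C; (3,4):dx=+1,dy=-6->D
  (3,5):dx=+4,dy=-3->D; (4,5):dx=+3,dy=+3->C
Step 2: C = 3, D = 7, total pairs = 10.
Step 3: tau = (C - D)/(n(n-1)/2) = (3 - 7)/10 = -0.400000.
Step 4: Exact two-sided p-value (enumerate n! = 120 permutations of y under H0): p = 0.483333.
Step 5: alpha = 0.05. fail to reject H0.

tau_b = -0.4000 (C=3, D=7), p = 0.483333, fail to reject H0.


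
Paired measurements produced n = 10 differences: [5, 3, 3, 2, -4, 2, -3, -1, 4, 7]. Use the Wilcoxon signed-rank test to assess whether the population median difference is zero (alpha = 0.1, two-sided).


Step 1: Drop any zero differences (none here) and take |d_i|.
|d| = [5, 3, 3, 2, 4, 2, 3, 1, 4, 7]
Step 2: Midrank |d_i| (ties get averaged ranks).
ranks: |5|->9, |3|->5, |3|->5, |2|->2.5, |4|->7.5, |2|->2.5, |3|->5, |1|->1, |4|->7.5, |7|->10
Step 3: Attach original signs; sum ranks with positive sign and with negative sign.
W+ = 9 + 5 + 5 + 2.5 + 2.5 + 7.5 + 10 = 41.5
W- = 7.5 + 5 + 1 = 13.5
(Check: W+ + W- = 55 should equal n(n+1)/2 = 55.)
Step 4: Test statistic W = min(W+, W-) = 13.5.
Step 5: Ties in |d|, so use the tie-corrected normal approximation.
        E[W] = n(n+1)/4 = 10*11/4 = 27.5.
        Tie groups: |d|=2 (t=2), |d|=3 (t=3), |d|=4 (t=2); sum(t^3 - t) = 36.
        Var[W] = n(n+1)(2n+1)/24 - sum(t^3-t)/48 = 2310/24 - 36/48 = 95.5.
        z = (W - E[W]) / sqrt(Var[W]) = (13.5 - 27.5) / 9.7724 = -1.4326.
        Two-sided p = 2*Phi(z) = 0.151971.
Step 6: alpha = 0.1. fail to reject H0.

W+ = 41.5, W- = 13.5, W = min = 13.5, p = 0.151971, fail to reject H0.


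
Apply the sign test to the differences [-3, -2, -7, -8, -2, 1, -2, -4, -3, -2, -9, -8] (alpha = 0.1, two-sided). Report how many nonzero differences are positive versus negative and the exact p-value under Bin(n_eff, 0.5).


Step 1: Discard zero differences. Original n = 12; n_eff = number of nonzero differences = 12.
Nonzero differences (with sign): -3, -2, -7, -8, -2, +1, -2, -4, -3, -2, -9, -8
Step 2: Count signs: positive = 1, negative = 11.
Step 3: Under H0: P(positive) = 0.5, so the number of positives S ~ Bin(12, 0.5).
Step 4: Two-sided exact p-value = sum of Bin(12,0.5) probabilities at or below the observed probability = 0.006348.
Step 5: alpha = 0.1. reject H0.

n_eff = 12, pos = 1, neg = 11, p = 0.006348, reject H0.


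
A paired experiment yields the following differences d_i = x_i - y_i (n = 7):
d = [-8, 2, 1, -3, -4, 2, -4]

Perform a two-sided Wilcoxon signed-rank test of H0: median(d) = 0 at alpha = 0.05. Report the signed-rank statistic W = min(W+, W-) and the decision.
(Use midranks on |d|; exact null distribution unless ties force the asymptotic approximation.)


Step 1: Drop any zero differences (none here) and take |d_i|.
|d| = [8, 2, 1, 3, 4, 2, 4]
Step 2: Midrank |d_i| (ties get averaged ranks).
ranks: |8|->7, |2|->2.5, |1|->1, |3|->4, |4|->5.5, |2|->2.5, |4|->5.5
Step 3: Attach original signs; sum ranks with positive sign and with negative sign.
W+ = 2.5 + 1 + 2.5 = 6
W- = 7 + 4 + 5.5 + 5.5 = 22
(Check: W+ + W- = 28 should equal n(n+1)/2 = 28.)
Step 4: Test statistic W = min(W+, W-) = 6.
Step 5: Ties in |d|, so use the tie-corrected normal approximation.
        E[W] = n(n+1)/4 = 7*8/4 = 14.
        Tie groups: |d|=2 (t=2), |d|=4 (t=2); sum(t^3 - t) = 12.
        Var[W] = n(n+1)(2n+1)/24 - sum(t^3-t)/48 = 840/24 - 12/48 = 34.75.
        z = (W - E[W]) / sqrt(Var[W]) = (6 - 14) / 5.8949 = -1.3571.
        Two-sided p = 2*Phi(z) = 0.174749.
Step 6: alpha = 0.05. fail to reject H0.

W+ = 6, W- = 22, W = min = 6, p = 0.174749, fail to reject H0.


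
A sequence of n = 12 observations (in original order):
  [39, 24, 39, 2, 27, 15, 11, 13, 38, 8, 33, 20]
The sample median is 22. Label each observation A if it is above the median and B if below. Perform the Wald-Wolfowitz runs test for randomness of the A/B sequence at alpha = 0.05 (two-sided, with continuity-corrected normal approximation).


Step 1: Compute median = 22; label A = above, B = below.
Labels in order: AAABABBBABAB  (n_A = 6, n_B = 6)
Step 2: Count runs R = 8.
Step 3: Under H0 (random ordering), E[R] = 2*n_A*n_B/(n_A+n_B) + 1 = 2*6*6/12 + 1 = 7.0000.
        Var[R] = 2*n_A*n_B*(2*n_A*n_B - n_A - n_B) / ((n_A+n_B)^2 * (n_A+n_B-1)) = 4320/1584 = 2.7273.
        SD[R] = 1.6514.
Step 4: Continuity-corrected z = (R - 0.5 - E[R]) / SD[R] = (8 - 0.5 - 7.0000) / 1.6514 = 0.3028.
Step 5: Two-sided p-value via normal approximation = 2*(1 - Phi(|z|)) = 0.762069.
Step 6: alpha = 0.05. fail to reject H0.

R = 8, z = 0.3028, p = 0.762069, fail to reject H0.


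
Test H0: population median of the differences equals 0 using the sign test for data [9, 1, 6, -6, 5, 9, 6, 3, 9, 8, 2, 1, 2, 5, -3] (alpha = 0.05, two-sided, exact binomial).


Step 1: Discard zero differences. Original n = 15; n_eff = number of nonzero differences = 15.
Nonzero differences (with sign): +9, +1, +6, -6, +5, +9, +6, +3, +9, +8, +2, +1, +2, +5, -3
Step 2: Count signs: positive = 13, negative = 2.
Step 3: Under H0: P(positive) = 0.5, so the number of positives S ~ Bin(15, 0.5).
Step 4: Two-sided exact p-value = sum of Bin(15,0.5) probabilities at or below the observed probability = 0.007385.
Step 5: alpha = 0.05. reject H0.

n_eff = 15, pos = 13, neg = 2, p = 0.007385, reject H0.


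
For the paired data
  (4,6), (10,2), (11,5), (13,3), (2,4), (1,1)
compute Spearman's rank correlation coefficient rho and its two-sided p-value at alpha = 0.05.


Step 1: Rank x and y separately (midranks; no ties here).
rank(x): 4->3, 10->4, 11->5, 13->6, 2->2, 1->1
rank(y): 6->6, 2->2, 5->5, 3->3, 4->4, 1->1
Step 2: d_i = R_x(i) - R_y(i); compute d_i^2.
  (3-6)^2=9, (4-2)^2=4, (5-5)^2=0, (6-3)^2=9, (2-4)^2=4, (1-1)^2=0
sum(d^2) = 26.
Step 3: rho = 1 - 6*26 / (6*(6^2 - 1)) = 1 - 156/210 = 0.257143.
Step 4: Under H0, t = rho * sqrt((n-2)/(1-rho^2)) = 0.5322 ~ t(4).
Step 5: Two-sided p-value from the t-distribution with 4 df = 0.622787.
Step 6: alpha = 0.05. fail to reject H0.

rho = 0.2571, p = 0.622787, fail to reject H0 at alpha = 0.05.


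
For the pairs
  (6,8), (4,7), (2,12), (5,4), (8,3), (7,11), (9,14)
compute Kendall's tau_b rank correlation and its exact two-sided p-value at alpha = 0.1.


Step 1: Enumerate the 21 unordered pairs (i,j) with i<j and classify each by sign(x_j-x_i) * sign(y_j-y_i).
  (1,2):dx=-2,dy=-1->C; (1,3):dx=-4,dy=+4->D; (1,4):dx=-1,dy=-4->C; (1,5):dx=+2,dy=-5->D
  (1,6):dx=+1,dy=+3->C; (1,7):dx=+3,dy=+6->C; (2,3):dx=-2,dy=+5->D; (2,4):dx=+1,dy=-3->D
  (2,5):dx=+4,dy=-4->D; (2,6):dx=+3,dy=+4->C; (2,7):dx=+5,dy=+7->C; (3,4):dx=+3,dy=-8->D
  (3,5):dx=+6,dy=-9->D; (3,6):dx=+5,dy=-1->D; (3,7):dx=+7,dy=+2->C; (4,5):dx=+3,dy=-1->D
  (4,6):dx=+2,dy=+7->C; (4,7):dx=+4,dy=+10->C; (5,6):dx=-1,dy=+8->D; (5,7):dx=+1,dy=+11->C
  (6,7):dx=+2,dy=+3->C
Step 2: C = 11, D = 10, total pairs = 21.
Step 3: tau = (C - D)/(n(n-1)/2) = (11 - 10)/21 = 0.047619.
Step 4: Exact two-sided p-value (enumerate n! = 5040 permutations of y under H0): p = 1.000000.
Step 5: alpha = 0.1. fail to reject H0.

tau_b = 0.0476 (C=11, D=10), p = 1.000000, fail to reject H0.


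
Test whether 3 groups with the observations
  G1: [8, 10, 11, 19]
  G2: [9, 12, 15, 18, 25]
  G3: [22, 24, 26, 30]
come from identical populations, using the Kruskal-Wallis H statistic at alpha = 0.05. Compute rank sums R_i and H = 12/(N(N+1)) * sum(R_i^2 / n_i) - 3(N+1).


Step 1: Combine all N = 13 observations and assign midranks.
sorted (value, group, rank): (8,G1,1), (9,G2,2), (10,G1,3), (11,G1,4), (12,G2,5), (15,G2,6), (18,G2,7), (19,G1,8), (22,G3,9), (24,G3,10), (25,G2,11), (26,G3,12), (30,G3,13)
Step 2: Sum ranks within each group.
R_1 = 16 (n_1 = 4)
R_2 = 31 (n_2 = 5)
R_3 = 44 (n_3 = 4)
Step 3: H = 12/(N(N+1)) * sum(R_i^2/n_i) - 3(N+1)
     = 12/(13*14) * (16^2/4 + 31^2/5 + 44^2/4) - 3*14
     = 0.065934 * 740.2 - 42
     = 6.804396.
Step 4: No ties, so H is used without correction.
Step 5: Under H0, H ~ chi^2(2); p-value = 0.033300.
Step 6: alpha = 0.05. reject H0.

H = 6.8044, df = 2, p = 0.033300, reject H0.


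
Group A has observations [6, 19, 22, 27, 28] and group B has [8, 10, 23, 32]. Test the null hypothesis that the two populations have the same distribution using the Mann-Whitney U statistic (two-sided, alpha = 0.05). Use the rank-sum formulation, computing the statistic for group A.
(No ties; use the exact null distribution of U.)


Step 1: Combine and sort all 9 observations; assign midranks.
sorted (value, group): (6,X), (8,Y), (10,Y), (19,X), (22,X), (23,Y), (27,X), (28,X), (32,Y)
ranks: 6->1, 8->2, 10->3, 19->4, 22->5, 23->6, 27->7, 28->8, 32->9
Step 2: Rank sum for X: R1 = 1 + 4 + 5 + 7 + 8 = 25.
Step 3: U_X = R1 - n1(n1+1)/2 = 25 - 5*6/2 = 25 - 15 = 10.
       U_Y = n1*n2 - U_X = 20 - 10 = 10.
Step 4: No ties, so the exact null distribution of U (based on enumerating the C(9,5) = 126 equally likely rank assignments) gives the two-sided p-value.
Step 5: p-value = 1.000000; compare to alpha = 0.05. fail to reject H0.

U_X = 10, p = 1.000000, fail to reject H0 at alpha = 0.05.


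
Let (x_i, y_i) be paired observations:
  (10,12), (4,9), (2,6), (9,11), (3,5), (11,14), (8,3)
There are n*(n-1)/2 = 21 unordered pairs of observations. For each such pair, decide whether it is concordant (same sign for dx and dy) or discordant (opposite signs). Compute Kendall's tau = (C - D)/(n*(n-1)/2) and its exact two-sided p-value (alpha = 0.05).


Step 1: Enumerate the 21 unordered pairs (i,j) with i<j and classify each by sign(x_j-x_i) * sign(y_j-y_i).
  (1,2):dx=-6,dy=-3->C; (1,3):dx=-8,dy=-6->C; (1,4):dx=-1,dy=-1->C; (1,5):dx=-7,dy=-7->C
  (1,6):dx=+1,dy=+2->C; (1,7):dx=-2,dy=-9->C; (2,3):dx=-2,dy=-3->C; (2,4):dx=+5,dy=+2->C
  (2,5):dx=-1,dy=-4->C; (2,6):dx=+7,dy=+5->C; (2,7):dx=+4,dy=-6->D; (3,4):dx=+7,dy=+5->C
  (3,5):dx=+1,dy=-1->D; (3,6):dx=+9,dy=+8->C; (3,7):dx=+6,dy=-3->D; (4,5):dx=-6,dy=-6->C
  (4,6):dx=+2,dy=+3->C; (4,7):dx=-1,dy=-8->C; (5,6):dx=+8,dy=+9->C; (5,7):dx=+5,dy=-2->D
  (6,7):dx=-3,dy=-11->C
Step 2: C = 17, D = 4, total pairs = 21.
Step 3: tau = (C - D)/(n(n-1)/2) = (17 - 4)/21 = 0.619048.
Step 4: Exact two-sided p-value (enumerate n! = 5040 permutations of y under H0): p = 0.069048.
Step 5: alpha = 0.05. fail to reject H0.

tau_b = 0.6190 (C=17, D=4), p = 0.069048, fail to reject H0.


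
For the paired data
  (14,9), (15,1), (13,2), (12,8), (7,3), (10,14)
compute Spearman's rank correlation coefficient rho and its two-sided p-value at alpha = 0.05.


Step 1: Rank x and y separately (midranks; no ties here).
rank(x): 14->5, 15->6, 13->4, 12->3, 7->1, 10->2
rank(y): 9->5, 1->1, 2->2, 8->4, 3->3, 14->6
Step 2: d_i = R_x(i) - R_y(i); compute d_i^2.
  (5-5)^2=0, (6-1)^2=25, (4-2)^2=4, (3-4)^2=1, (1-3)^2=4, (2-6)^2=16
sum(d^2) = 50.
Step 3: rho = 1 - 6*50 / (6*(6^2 - 1)) = 1 - 300/210 = -0.428571.
Step 4: Under H0, t = rho * sqrt((n-2)/(1-rho^2)) = -0.9487 ~ t(4).
Step 5: Two-sided p-value from the t-distribution with 4 df = 0.396501.
Step 6: alpha = 0.05. fail to reject H0.

rho = -0.4286, p = 0.396501, fail to reject H0 at alpha = 0.05.


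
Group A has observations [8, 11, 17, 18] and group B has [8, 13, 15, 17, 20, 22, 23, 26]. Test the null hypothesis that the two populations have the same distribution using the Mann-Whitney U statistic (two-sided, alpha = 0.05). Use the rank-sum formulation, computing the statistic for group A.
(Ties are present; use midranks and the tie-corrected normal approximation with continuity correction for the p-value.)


Step 1: Combine and sort all 12 observations; assign midranks.
sorted (value, group): (8,X), (8,Y), (11,X), (13,Y), (15,Y), (17,X), (17,Y), (18,X), (20,Y), (22,Y), (23,Y), (26,Y)
ranks: 8->1.5, 8->1.5, 11->3, 13->4, 15->5, 17->6.5, 17->6.5, 18->8, 20->9, 22->10, 23->11, 26->12
Step 2: Rank sum for X: R1 = 1.5 + 3 + 6.5 + 8 = 19.
Step 3: U_X = R1 - n1(n1+1)/2 = 19 - 4*5/2 = 19 - 10 = 9.
       U_Y = n1*n2 - U_X = 32 - 9 = 23.
Step 4: Ties are present, so use the tie-corrected normal approximation (with continuity correction) for the p-value.
Step 5: p-value = 0.267926; compare to alpha = 0.05. fail to reject H0.

U_X = 9, p = 0.267926, fail to reject H0 at alpha = 0.05.


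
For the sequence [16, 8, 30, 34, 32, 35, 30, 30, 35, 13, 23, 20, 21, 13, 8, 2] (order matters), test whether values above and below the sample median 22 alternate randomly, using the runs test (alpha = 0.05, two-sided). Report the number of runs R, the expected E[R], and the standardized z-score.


Step 1: Compute median = 22; label A = above, B = below.
Labels in order: BBAAAAAAABABBBBB  (n_A = 8, n_B = 8)
Step 2: Count runs R = 5.
Step 3: Under H0 (random ordering), E[R] = 2*n_A*n_B/(n_A+n_B) + 1 = 2*8*8/16 + 1 = 9.0000.
        Var[R] = 2*n_A*n_B*(2*n_A*n_B - n_A - n_B) / ((n_A+n_B)^2 * (n_A+n_B-1)) = 14336/3840 = 3.7333.
        SD[R] = 1.9322.
Step 4: Continuity-corrected z = (R + 0.5 - E[R]) / SD[R] = (5 + 0.5 - 9.0000) / 1.9322 = -1.8114.
Step 5: Two-sided p-value via normal approximation = 2*(1 - Phi(|z|)) = 0.070076.
Step 6: alpha = 0.05. fail to reject H0.

R = 5, z = -1.8114, p = 0.070076, fail to reject H0.


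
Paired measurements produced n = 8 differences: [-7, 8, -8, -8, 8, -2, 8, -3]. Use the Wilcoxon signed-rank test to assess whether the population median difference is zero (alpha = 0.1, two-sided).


Step 1: Drop any zero differences (none here) and take |d_i|.
|d| = [7, 8, 8, 8, 8, 2, 8, 3]
Step 2: Midrank |d_i| (ties get averaged ranks).
ranks: |7|->3, |8|->6, |8|->6, |8|->6, |8|->6, |2|->1, |8|->6, |3|->2
Step 3: Attach original signs; sum ranks with positive sign and with negative sign.
W+ = 6 + 6 + 6 = 18
W- = 3 + 6 + 6 + 1 + 2 = 18
(Check: W+ + W- = 36 should equal n(n+1)/2 = 36.)
Step 4: Test statistic W = min(W+, W-) = 18.
Step 5: Ties in |d|, so use the tie-corrected normal approximation.
        E[W] = n(n+1)/4 = 8*9/4 = 18.
        Tie groups: |d|=8 (t=5); sum(t^3 - t) = 120.
        Var[W] = n(n+1)(2n+1)/24 - sum(t^3-t)/48 = 1224/24 - 120/48 = 48.5.
        z = (W - E[W]) / sqrt(Var[W]) = (18 - 18) / 6.9642 = 0.0000.
        Two-sided p = 2*Phi(z) = 1.000000.
Step 6: alpha = 0.1. fail to reject H0.

W+ = 18, W- = 18, W = min = 18, p = 1.000000, fail to reject H0.


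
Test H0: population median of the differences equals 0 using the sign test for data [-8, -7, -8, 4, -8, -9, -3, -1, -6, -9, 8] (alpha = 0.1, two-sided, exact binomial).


Step 1: Discard zero differences. Original n = 11; n_eff = number of nonzero differences = 11.
Nonzero differences (with sign): -8, -7, -8, +4, -8, -9, -3, -1, -6, -9, +8
Step 2: Count signs: positive = 2, negative = 9.
Step 3: Under H0: P(positive) = 0.5, so the number of positives S ~ Bin(11, 0.5).
Step 4: Two-sided exact p-value = sum of Bin(11,0.5) probabilities at or below the observed probability = 0.065430.
Step 5: alpha = 0.1. reject H0.

n_eff = 11, pos = 2, neg = 9, p = 0.065430, reject H0.


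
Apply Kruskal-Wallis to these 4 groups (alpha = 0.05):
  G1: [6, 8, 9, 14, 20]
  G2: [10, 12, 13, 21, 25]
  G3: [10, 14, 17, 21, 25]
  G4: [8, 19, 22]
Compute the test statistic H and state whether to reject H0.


Step 1: Combine all N = 18 observations and assign midranks.
sorted (value, group, rank): (6,G1,1), (8,G1,2.5), (8,G4,2.5), (9,G1,4), (10,G2,5.5), (10,G3,5.5), (12,G2,7), (13,G2,8), (14,G1,9.5), (14,G3,9.5), (17,G3,11), (19,G4,12), (20,G1,13), (21,G2,14.5), (21,G3,14.5), (22,G4,16), (25,G2,17.5), (25,G3,17.5)
Step 2: Sum ranks within each group.
R_1 = 30 (n_1 = 5)
R_2 = 52.5 (n_2 = 5)
R_3 = 58 (n_3 = 5)
R_4 = 30.5 (n_4 = 3)
Step 3: H = 12/(N(N+1)) * sum(R_i^2/n_i) - 3(N+1)
     = 12/(18*19) * (30^2/5 + 52.5^2/5 + 58^2/5 + 30.5^2/3) - 3*19
     = 0.035088 * 1714.13 - 57
     = 3.145029.
Step 4: Ties present; correction factor C = 1 - 30/(18^3 - 18) = 0.994840. Corrected H = 3.145029 / 0.994840 = 3.161342.
Step 5: Under H0, H ~ chi^2(3); p-value = 0.367412.
Step 6: alpha = 0.05. fail to reject H0.

H = 3.1613, df = 3, p = 0.367412, fail to reject H0.


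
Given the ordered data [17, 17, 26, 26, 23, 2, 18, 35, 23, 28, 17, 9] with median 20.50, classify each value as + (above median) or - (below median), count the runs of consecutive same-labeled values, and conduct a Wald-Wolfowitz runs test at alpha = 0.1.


Step 1: Compute median = 20.50; label A = above, B = below.
Labels in order: BBAAABBAAABB  (n_A = 6, n_B = 6)
Step 2: Count runs R = 5.
Step 3: Under H0 (random ordering), E[R] = 2*n_A*n_B/(n_A+n_B) + 1 = 2*6*6/12 + 1 = 7.0000.
        Var[R] = 2*n_A*n_B*(2*n_A*n_B - n_A - n_B) / ((n_A+n_B)^2 * (n_A+n_B-1)) = 4320/1584 = 2.7273.
        SD[R] = 1.6514.
Step 4: Continuity-corrected z = (R + 0.5 - E[R]) / SD[R] = (5 + 0.5 - 7.0000) / 1.6514 = -0.9083.
Step 5: Two-sided p-value via normal approximation = 2*(1 - Phi(|z|)) = 0.363722.
Step 6: alpha = 0.1. fail to reject H0.

R = 5, z = -0.9083, p = 0.363722, fail to reject H0.


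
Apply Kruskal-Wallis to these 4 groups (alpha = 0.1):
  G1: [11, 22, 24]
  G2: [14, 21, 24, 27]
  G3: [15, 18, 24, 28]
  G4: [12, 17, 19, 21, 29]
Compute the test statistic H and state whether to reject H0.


Step 1: Combine all N = 16 observations and assign midranks.
sorted (value, group, rank): (11,G1,1), (12,G4,2), (14,G2,3), (15,G3,4), (17,G4,5), (18,G3,6), (19,G4,7), (21,G2,8.5), (21,G4,8.5), (22,G1,10), (24,G1,12), (24,G2,12), (24,G3,12), (27,G2,14), (28,G3,15), (29,G4,16)
Step 2: Sum ranks within each group.
R_1 = 23 (n_1 = 3)
R_2 = 37.5 (n_2 = 4)
R_3 = 37 (n_3 = 4)
R_4 = 38.5 (n_4 = 5)
Step 3: H = 12/(N(N+1)) * sum(R_i^2/n_i) - 3(N+1)
     = 12/(16*17) * (23^2/3 + 37.5^2/4 + 37^2/4 + 38.5^2/5) - 3*17
     = 0.044118 * 1166.6 - 51
     = 0.467463.
Step 4: Ties present; correction factor C = 1 - 30/(16^3 - 16) = 0.992647. Corrected H = 0.467463 / 0.992647 = 0.470926.
Step 5: Under H0, H ~ chi^2(3); p-value = 0.925231.
Step 6: alpha = 0.1. fail to reject H0.

H = 0.4709, df = 3, p = 0.925231, fail to reject H0.


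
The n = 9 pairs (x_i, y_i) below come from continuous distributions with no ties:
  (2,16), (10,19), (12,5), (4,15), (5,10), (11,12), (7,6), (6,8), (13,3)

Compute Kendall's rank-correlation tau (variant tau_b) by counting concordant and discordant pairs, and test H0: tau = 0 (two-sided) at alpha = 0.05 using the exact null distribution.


Step 1: Enumerate the 36 unordered pairs (i,j) with i<j and classify each by sign(x_j-x_i) * sign(y_j-y_i).
  (1,2):dx=+8,dy=+3->C; (1,3):dx=+10,dy=-11->D; (1,4):dx=+2,dy=-1->D; (1,5):dx=+3,dy=-6->D
  (1,6):dx=+9,dy=-4->D; (1,7):dx=+5,dy=-10->D; (1,8):dx=+4,dy=-8->D; (1,9):dx=+11,dy=-13->D
  (2,3):dx=+2,dy=-14->D; (2,4):dx=-6,dy=-4->C; (2,5):dx=-5,dy=-9->C; (2,6):dx=+1,dy=-7->D
  (2,7):dx=-3,dy=-13->C; (2,8):dx=-4,dy=-11->C; (2,9):dx=+3,dy=-16->D; (3,4):dx=-8,dy=+10->D
  (3,5):dx=-7,dy=+5->D; (3,6):dx=-1,dy=+7->D; (3,7):dx=-5,dy=+1->D; (3,8):dx=-6,dy=+3->D
  (3,9):dx=+1,dy=-2->D; (4,5):dx=+1,dy=-5->D; (4,6):dx=+7,dy=-3->D; (4,7):dx=+3,dy=-9->D
  (4,8):dx=+2,dy=-7->D; (4,9):dx=+9,dy=-12->D; (5,6):dx=+6,dy=+2->C; (5,7):dx=+2,dy=-4->D
  (5,8):dx=+1,dy=-2->D; (5,9):dx=+8,dy=-7->D; (6,7):dx=-4,dy=-6->C; (6,8):dx=-5,dy=-4->C
  (6,9):dx=+2,dy=-9->D; (7,8):dx=-1,dy=+2->D; (7,9):dx=+6,dy=-3->D; (8,9):dx=+7,dy=-5->D
Step 2: C = 8, D = 28, total pairs = 36.
Step 3: tau = (C - D)/(n(n-1)/2) = (8 - 28)/36 = -0.555556.
Step 4: Exact two-sided p-value (enumerate n! = 362880 permutations of y under H0): p = 0.044615.
Step 5: alpha = 0.05. reject H0.

tau_b = -0.5556 (C=8, D=28), p = 0.044615, reject H0.


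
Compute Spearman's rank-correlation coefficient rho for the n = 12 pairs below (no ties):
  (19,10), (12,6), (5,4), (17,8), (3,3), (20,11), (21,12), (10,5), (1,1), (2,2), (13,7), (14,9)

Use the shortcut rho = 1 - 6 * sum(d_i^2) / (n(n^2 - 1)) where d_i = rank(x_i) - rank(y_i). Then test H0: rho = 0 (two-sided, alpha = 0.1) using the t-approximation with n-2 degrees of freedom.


Step 1: Rank x and y separately (midranks; no ties here).
rank(x): 19->10, 12->6, 5->4, 17->9, 3->3, 20->11, 21->12, 10->5, 1->1, 2->2, 13->7, 14->8
rank(y): 10->10, 6->6, 4->4, 8->8, 3->3, 11->11, 12->12, 5->5, 1->1, 2->2, 7->7, 9->9
Step 2: d_i = R_x(i) - R_y(i); compute d_i^2.
  (10-10)^2=0, (6-6)^2=0, (4-4)^2=0, (9-8)^2=1, (3-3)^2=0, (11-11)^2=0, (12-12)^2=0, (5-5)^2=0, (1-1)^2=0, (2-2)^2=0, (7-7)^2=0, (8-9)^2=1
sum(d^2) = 2.
Step 3: rho = 1 - 6*2 / (12*(12^2 - 1)) = 1 - 12/1716 = 0.993007.
Step 4: Under H0, t = rho * sqrt((n-2)/(1-rho^2)) = 26.5990 ~ t(10).
Step 5: Two-sided p-value from the t-distribution with 10 df = 0.000000.
Step 6: alpha = 0.1. reject H0.

rho = 0.9930, p = 0.000000, reject H0 at alpha = 0.1.


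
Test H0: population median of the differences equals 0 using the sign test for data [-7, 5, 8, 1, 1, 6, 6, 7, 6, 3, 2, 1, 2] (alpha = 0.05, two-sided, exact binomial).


Step 1: Discard zero differences. Original n = 13; n_eff = number of nonzero differences = 13.
Nonzero differences (with sign): -7, +5, +8, +1, +1, +6, +6, +7, +6, +3, +2, +1, +2
Step 2: Count signs: positive = 12, negative = 1.
Step 3: Under H0: P(positive) = 0.5, so the number of positives S ~ Bin(13, 0.5).
Step 4: Two-sided exact p-value = sum of Bin(13,0.5) probabilities at or below the observed probability = 0.003418.
Step 5: alpha = 0.05. reject H0.

n_eff = 13, pos = 12, neg = 1, p = 0.003418, reject H0.


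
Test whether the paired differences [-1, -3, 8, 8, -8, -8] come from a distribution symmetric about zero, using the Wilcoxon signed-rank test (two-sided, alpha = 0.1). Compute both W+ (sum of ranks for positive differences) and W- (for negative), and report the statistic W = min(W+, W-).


Step 1: Drop any zero differences (none here) and take |d_i|.
|d| = [1, 3, 8, 8, 8, 8]
Step 2: Midrank |d_i| (ties get averaged ranks).
ranks: |1|->1, |3|->2, |8|->4.5, |8|->4.5, |8|->4.5, |8|->4.5
Step 3: Attach original signs; sum ranks with positive sign and with negative sign.
W+ = 4.5 + 4.5 = 9
W- = 1 + 2 + 4.5 + 4.5 = 12
(Check: W+ + W- = 21 should equal n(n+1)/2 = 21.)
Step 4: Test statistic W = min(W+, W-) = 9.
Step 5: Ties in |d|, so use the tie-corrected normal approximation.
        E[W] = n(n+1)/4 = 6*7/4 = 10.5.
        Tie groups: |d|=8 (t=4); sum(t^3 - t) = 60.
        Var[W] = n(n+1)(2n+1)/24 - sum(t^3-t)/48 = 546/24 - 60/48 = 21.5.
        z = (W - E[W]) / sqrt(Var[W]) = (9 - 10.5) / 4.6368 = -0.3235.
        Two-sided p = 2*Phi(z) = 0.746318.
Step 6: alpha = 0.1. fail to reject H0.

W+ = 9, W- = 12, W = min = 9, p = 0.746318, fail to reject H0.


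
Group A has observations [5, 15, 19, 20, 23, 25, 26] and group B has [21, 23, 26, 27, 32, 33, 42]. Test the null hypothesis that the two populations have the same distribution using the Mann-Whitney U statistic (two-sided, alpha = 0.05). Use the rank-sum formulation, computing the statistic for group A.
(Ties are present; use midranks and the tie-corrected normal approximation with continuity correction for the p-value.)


Step 1: Combine and sort all 14 observations; assign midranks.
sorted (value, group): (5,X), (15,X), (19,X), (20,X), (21,Y), (23,X), (23,Y), (25,X), (26,X), (26,Y), (27,Y), (32,Y), (33,Y), (42,Y)
ranks: 5->1, 15->2, 19->3, 20->4, 21->5, 23->6.5, 23->6.5, 25->8, 26->9.5, 26->9.5, 27->11, 32->12, 33->13, 42->14
Step 2: Rank sum for X: R1 = 1 + 2 + 3 + 4 + 6.5 + 8 + 9.5 = 34.
Step 3: U_X = R1 - n1(n1+1)/2 = 34 - 7*8/2 = 34 - 28 = 6.
       U_Y = n1*n2 - U_X = 49 - 6 = 43.
Step 4: Ties are present, so use the tie-corrected normal approximation (with continuity correction) for the p-value.
Step 5: p-value = 0.021165; compare to alpha = 0.05. reject H0.

U_X = 6, p = 0.021165, reject H0 at alpha = 0.05.


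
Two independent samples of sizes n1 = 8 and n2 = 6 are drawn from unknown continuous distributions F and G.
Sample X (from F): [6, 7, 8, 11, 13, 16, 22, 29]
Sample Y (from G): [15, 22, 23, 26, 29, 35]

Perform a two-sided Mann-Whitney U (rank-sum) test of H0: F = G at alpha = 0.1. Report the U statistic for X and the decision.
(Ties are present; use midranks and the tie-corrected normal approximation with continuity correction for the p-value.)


Step 1: Combine and sort all 14 observations; assign midranks.
sorted (value, group): (6,X), (7,X), (8,X), (11,X), (13,X), (15,Y), (16,X), (22,X), (22,Y), (23,Y), (26,Y), (29,X), (29,Y), (35,Y)
ranks: 6->1, 7->2, 8->3, 11->4, 13->5, 15->6, 16->7, 22->8.5, 22->8.5, 23->10, 26->11, 29->12.5, 29->12.5, 35->14
Step 2: Rank sum for X: R1 = 1 + 2 + 3 + 4 + 5 + 7 + 8.5 + 12.5 = 43.
Step 3: U_X = R1 - n1(n1+1)/2 = 43 - 8*9/2 = 43 - 36 = 7.
       U_Y = n1*n2 - U_X = 48 - 7 = 41.
Step 4: Ties are present, so use the tie-corrected normal approximation (with continuity correction) for the p-value.
Step 5: p-value = 0.032774; compare to alpha = 0.1. reject H0.

U_X = 7, p = 0.032774, reject H0 at alpha = 0.1.


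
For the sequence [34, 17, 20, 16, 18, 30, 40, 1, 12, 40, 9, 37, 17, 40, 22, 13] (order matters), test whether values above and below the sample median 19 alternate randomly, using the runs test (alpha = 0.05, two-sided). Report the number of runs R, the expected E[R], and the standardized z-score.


Step 1: Compute median = 19; label A = above, B = below.
Labels in order: ABABBAABBABABAAB  (n_A = 8, n_B = 8)
Step 2: Count runs R = 12.
Step 3: Under H0 (random ordering), E[R] = 2*n_A*n_B/(n_A+n_B) + 1 = 2*8*8/16 + 1 = 9.0000.
        Var[R] = 2*n_A*n_B*(2*n_A*n_B - n_A - n_B) / ((n_A+n_B)^2 * (n_A+n_B-1)) = 14336/3840 = 3.7333.
        SD[R] = 1.9322.
Step 4: Continuity-corrected z = (R - 0.5 - E[R]) / SD[R] = (12 - 0.5 - 9.0000) / 1.9322 = 1.2939.
Step 5: Two-sided p-value via normal approximation = 2*(1 - Phi(|z|)) = 0.195709.
Step 6: alpha = 0.05. fail to reject H0.

R = 12, z = 1.2939, p = 0.195709, fail to reject H0.


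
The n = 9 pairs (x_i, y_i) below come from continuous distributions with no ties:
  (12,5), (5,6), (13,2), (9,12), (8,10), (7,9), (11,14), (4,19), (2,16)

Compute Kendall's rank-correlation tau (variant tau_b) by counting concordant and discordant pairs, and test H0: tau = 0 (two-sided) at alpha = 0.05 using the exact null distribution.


Step 1: Enumerate the 36 unordered pairs (i,j) with i<j and classify each by sign(x_j-x_i) * sign(y_j-y_i).
  (1,2):dx=-7,dy=+1->D; (1,3):dx=+1,dy=-3->D; (1,4):dx=-3,dy=+7->D; (1,5):dx=-4,dy=+5->D
  (1,6):dx=-5,dy=+4->D; (1,7):dx=-1,dy=+9->D; (1,8):dx=-8,dy=+14->D; (1,9):dx=-10,dy=+11->D
  (2,3):dx=+8,dy=-4->D; (2,4):dx=+4,dy=+6->C; (2,5):dx=+3,dy=+4->C; (2,6):dx=+2,dy=+3->C
  (2,7):dx=+6,dy=+8->C; (2,8):dx=-1,dy=+13->D; (2,9):dx=-3,dy=+10->D; (3,4):dx=-4,dy=+10->D
  (3,5):dx=-5,dy=+8->D; (3,6):dx=-6,dy=+7->D; (3,7):dx=-2,dy=+12->D; (3,8):dx=-9,dy=+17->D
  (3,9):dx=-11,dy=+14->D; (4,5):dx=-1,dy=-2->C; (4,6):dx=-2,dy=-3->C; (4,7):dx=+2,dy=+2->C
  (4,8):dx=-5,dy=+7->D; (4,9):dx=-7,dy=+4->D; (5,6):dx=-1,dy=-1->C; (5,7):dx=+3,dy=+4->C
  (5,8):dx=-4,dy=+9->D; (5,9):dx=-6,dy=+6->D; (6,7):dx=+4,dy=+5->C; (6,8):dx=-3,dy=+10->D
  (6,9):dx=-5,dy=+7->D; (7,8):dx=-7,dy=+5->D; (7,9):dx=-9,dy=+2->D; (8,9):dx=-2,dy=-3->C
Step 2: C = 11, D = 25, total pairs = 36.
Step 3: tau = (C - D)/(n(n-1)/2) = (11 - 25)/36 = -0.388889.
Step 4: Exact two-sided p-value (enumerate n! = 362880 permutations of y under H0): p = 0.180181.
Step 5: alpha = 0.05. fail to reject H0.

tau_b = -0.3889 (C=11, D=25), p = 0.180181, fail to reject H0.


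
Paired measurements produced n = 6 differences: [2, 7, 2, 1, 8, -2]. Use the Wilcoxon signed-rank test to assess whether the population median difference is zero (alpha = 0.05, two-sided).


Step 1: Drop any zero differences (none here) and take |d_i|.
|d| = [2, 7, 2, 1, 8, 2]
Step 2: Midrank |d_i| (ties get averaged ranks).
ranks: |2|->3, |7|->5, |2|->3, |1|->1, |8|->6, |2|->3
Step 3: Attach original signs; sum ranks with positive sign and with negative sign.
W+ = 3 + 5 + 3 + 1 + 6 = 18
W- = 3 = 3
(Check: W+ + W- = 21 should equal n(n+1)/2 = 21.)
Step 4: Test statistic W = min(W+, W-) = 3.
Step 5: Ties in |d|, so use the tie-corrected normal approximation.
        E[W] = n(n+1)/4 = 6*7/4 = 10.5.
        Tie groups: |d|=2 (t=3); sum(t^3 - t) = 24.
        Var[W] = n(n+1)(2n+1)/24 - sum(t^3-t)/48 = 546/24 - 24/48 = 22.25.
        z = (W - E[W]) / sqrt(Var[W]) = (3 - 10.5) / 4.7170 = -1.5900.
        Two-sided p = 2*Phi(z) = 0.111836.
Step 6: alpha = 0.05. fail to reject H0.

W+ = 18, W- = 3, W = min = 3, p = 0.111836, fail to reject H0.


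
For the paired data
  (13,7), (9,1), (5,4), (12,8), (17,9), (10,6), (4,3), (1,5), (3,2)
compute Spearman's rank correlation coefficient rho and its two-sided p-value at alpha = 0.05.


Step 1: Rank x and y separately (midranks; no ties here).
rank(x): 13->8, 9->5, 5->4, 12->7, 17->9, 10->6, 4->3, 1->1, 3->2
rank(y): 7->7, 1->1, 4->4, 8->8, 9->9, 6->6, 3->3, 5->5, 2->2
Step 2: d_i = R_x(i) - R_y(i); compute d_i^2.
  (8-7)^2=1, (5-1)^2=16, (4-4)^2=0, (7-8)^2=1, (9-9)^2=0, (6-6)^2=0, (3-3)^2=0, (1-5)^2=16, (2-2)^2=0
sum(d^2) = 34.
Step 3: rho = 1 - 6*34 / (9*(9^2 - 1)) = 1 - 204/720 = 0.716667.
Step 4: Under H0, t = rho * sqrt((n-2)/(1-rho^2)) = 2.7188 ~ t(7).
Step 5: Two-sided p-value from the t-distribution with 7 df = 0.029818.
Step 6: alpha = 0.05. reject H0.

rho = 0.7167, p = 0.029818, reject H0 at alpha = 0.05.


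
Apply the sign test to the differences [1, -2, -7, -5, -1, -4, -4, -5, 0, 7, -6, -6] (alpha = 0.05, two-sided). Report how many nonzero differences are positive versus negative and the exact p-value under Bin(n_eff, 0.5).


Step 1: Discard zero differences. Original n = 12; n_eff = number of nonzero differences = 11.
Nonzero differences (with sign): +1, -2, -7, -5, -1, -4, -4, -5, +7, -6, -6
Step 2: Count signs: positive = 2, negative = 9.
Step 3: Under H0: P(positive) = 0.5, so the number of positives S ~ Bin(11, 0.5).
Step 4: Two-sided exact p-value = sum of Bin(11,0.5) probabilities at or below the observed probability = 0.065430.
Step 5: alpha = 0.05. fail to reject H0.

n_eff = 11, pos = 2, neg = 9, p = 0.065430, fail to reject H0.


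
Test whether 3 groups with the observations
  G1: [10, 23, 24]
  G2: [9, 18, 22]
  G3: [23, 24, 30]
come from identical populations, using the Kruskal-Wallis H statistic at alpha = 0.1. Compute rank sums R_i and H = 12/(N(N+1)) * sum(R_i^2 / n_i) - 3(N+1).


Step 1: Combine all N = 9 observations and assign midranks.
sorted (value, group, rank): (9,G2,1), (10,G1,2), (18,G2,3), (22,G2,4), (23,G1,5.5), (23,G3,5.5), (24,G1,7.5), (24,G3,7.5), (30,G3,9)
Step 2: Sum ranks within each group.
R_1 = 15 (n_1 = 3)
R_2 = 8 (n_2 = 3)
R_3 = 22 (n_3 = 3)
Step 3: H = 12/(N(N+1)) * sum(R_i^2/n_i) - 3(N+1)
     = 12/(9*10) * (15^2/3 + 8^2/3 + 22^2/3) - 3*10
     = 0.133333 * 257.667 - 30
     = 4.355556.
Step 4: Ties present; correction factor C = 1 - 12/(9^3 - 9) = 0.983333. Corrected H = 4.355556 / 0.983333 = 4.429379.
Step 5: Under H0, H ~ chi^2(2); p-value = 0.109187.
Step 6: alpha = 0.1. fail to reject H0.

H = 4.4294, df = 2, p = 0.109187, fail to reject H0.


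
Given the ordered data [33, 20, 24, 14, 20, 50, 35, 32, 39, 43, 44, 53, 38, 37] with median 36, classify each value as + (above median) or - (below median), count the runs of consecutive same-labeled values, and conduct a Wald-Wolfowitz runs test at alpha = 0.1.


Step 1: Compute median = 36; label A = above, B = below.
Labels in order: BBBBBABBAAAAAA  (n_A = 7, n_B = 7)
Step 2: Count runs R = 4.
Step 3: Under H0 (random ordering), E[R] = 2*n_A*n_B/(n_A+n_B) + 1 = 2*7*7/14 + 1 = 8.0000.
        Var[R] = 2*n_A*n_B*(2*n_A*n_B - n_A - n_B) / ((n_A+n_B)^2 * (n_A+n_B-1)) = 8232/2548 = 3.2308.
        SD[R] = 1.7974.
Step 4: Continuity-corrected z = (R + 0.5 - E[R]) / SD[R] = (4 + 0.5 - 8.0000) / 1.7974 = -1.9472.
Step 5: Two-sided p-value via normal approximation = 2*(1 - Phi(|z|)) = 0.051508.
Step 6: alpha = 0.1. reject H0.

R = 4, z = -1.9472, p = 0.051508, reject H0.


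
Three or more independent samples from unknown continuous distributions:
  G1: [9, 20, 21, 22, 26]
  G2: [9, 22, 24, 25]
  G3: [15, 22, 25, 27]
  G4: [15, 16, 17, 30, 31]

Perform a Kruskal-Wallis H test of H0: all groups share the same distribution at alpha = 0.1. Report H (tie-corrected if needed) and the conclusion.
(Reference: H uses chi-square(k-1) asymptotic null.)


Step 1: Combine all N = 18 observations and assign midranks.
sorted (value, group, rank): (9,G1,1.5), (9,G2,1.5), (15,G3,3.5), (15,G4,3.5), (16,G4,5), (17,G4,6), (20,G1,7), (21,G1,8), (22,G1,10), (22,G2,10), (22,G3,10), (24,G2,12), (25,G2,13.5), (25,G3,13.5), (26,G1,15), (27,G3,16), (30,G4,17), (31,G4,18)
Step 2: Sum ranks within each group.
R_1 = 41.5 (n_1 = 5)
R_2 = 37 (n_2 = 4)
R_3 = 43 (n_3 = 4)
R_4 = 49.5 (n_4 = 5)
Step 3: H = 12/(N(N+1)) * sum(R_i^2/n_i) - 3(N+1)
     = 12/(18*19) * (41.5^2/5 + 37^2/4 + 43^2/4 + 49.5^2/5) - 3*19
     = 0.035088 * 1639 - 57
     = 0.508772.
Step 4: Ties present; correction factor C = 1 - 42/(18^3 - 18) = 0.992776. Corrected H = 0.508772 / 0.992776 = 0.512474.
Step 5: Under H0, H ~ chi^2(3); p-value = 0.916143.
Step 6: alpha = 0.1. fail to reject H0.

H = 0.5125, df = 3, p = 0.916143, fail to reject H0.
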